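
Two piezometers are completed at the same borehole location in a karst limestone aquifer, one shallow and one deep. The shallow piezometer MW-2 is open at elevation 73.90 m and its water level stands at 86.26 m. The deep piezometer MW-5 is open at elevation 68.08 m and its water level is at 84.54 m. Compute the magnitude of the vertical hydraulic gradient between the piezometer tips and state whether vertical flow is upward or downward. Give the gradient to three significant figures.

Total head at MW-2: h = 86.26 m (water level in the standpipe).
Total head at MW-5: h = 84.54 m.
Δh = h(MW-2) − h(MW-5) = 86.26 − 84.54 = 1.72 m.
Vertical separation Δz = 73.90 − 68.08 = 5.82 m.
|i_v| = |Δh| / Δz = 1.72 / 5.82 = 0.296.
Head is higher in the shallow piezometer, so vertical flow is downward (recharge condition).

|i_v| ≈ 0.296; vertical flow is downward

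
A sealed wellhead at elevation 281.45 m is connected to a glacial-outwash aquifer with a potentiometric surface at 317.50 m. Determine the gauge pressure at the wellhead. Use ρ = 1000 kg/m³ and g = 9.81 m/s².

Head above the cap: Δh = 317.50 − 281.45 = 36.05 m.
P = ρgΔh = 1000 × 9.81 × 36.05 = 353650 Pa ≈ 354 kPa.

P ≈ 354 kPa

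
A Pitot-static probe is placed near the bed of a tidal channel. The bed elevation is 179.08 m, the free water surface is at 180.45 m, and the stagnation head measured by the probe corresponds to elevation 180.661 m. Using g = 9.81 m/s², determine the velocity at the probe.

v ≈ 2.03 m/s

Near the bed, under hydrostatic conditions, the piezometric head (z + ψ) equals the free-surface elevation, 180.45 m.
Velocity head = total − piezometric = 180.661 − 180.45 = 0.211 m.
v = √(2g·h_v) = √(2 × 9.81 × 0.211) = 2.03 m/s.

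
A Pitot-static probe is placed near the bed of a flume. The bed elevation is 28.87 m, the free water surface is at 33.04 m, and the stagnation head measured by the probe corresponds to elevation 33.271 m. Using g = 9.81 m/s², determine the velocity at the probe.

Near the bed, under hydrostatic conditions, the piezometric head (z + ψ) equals the free-surface elevation, 33.04 m.
Velocity head = total − piezometric = 33.271 − 33.04 = 0.231 m.
v = √(2g·h_v) = √(2 × 9.81 × 0.231) = 2.13 m/s.

v ≈ 2.13 m/s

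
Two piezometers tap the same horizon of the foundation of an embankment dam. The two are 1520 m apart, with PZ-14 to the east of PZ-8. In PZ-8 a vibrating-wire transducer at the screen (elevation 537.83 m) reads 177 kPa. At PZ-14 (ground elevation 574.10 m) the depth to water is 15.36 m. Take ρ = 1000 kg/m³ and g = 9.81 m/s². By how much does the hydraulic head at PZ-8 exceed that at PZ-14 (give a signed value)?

Δh ≈ -2.87 m

Pressure head at PZ-8: ψ = P/(ρg) = 177×1000 / (1000 × 9.81) = 18.04 m.
Total head at PZ-8: h = z + ψ = 537.83 + 18.04 = 555.87 m.
Total head at PZ-14: h = 574.10 − 15.36 = 558.74 m.
Head difference: h(PZ-8) − h(PZ-14) = 555.87 − 558.74 = -2.87 m.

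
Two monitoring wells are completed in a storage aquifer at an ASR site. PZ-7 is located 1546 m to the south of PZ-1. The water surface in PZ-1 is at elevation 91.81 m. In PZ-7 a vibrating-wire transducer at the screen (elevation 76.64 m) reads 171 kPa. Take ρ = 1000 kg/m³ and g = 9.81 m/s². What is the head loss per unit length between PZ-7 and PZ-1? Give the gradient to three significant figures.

i ≈ 0.00146 m/m

Total head at PZ-1: h = 91.81 m (water level in the piezometer is the total head).
Pressure head at PZ-7: ψ = P/(ρg) = 171×1000 / (1000 × 9.81) = 17.43 m.
Total head at PZ-7: h = z + ψ = 76.64 + 17.43 = 94.07 m.
Head difference: h(PZ-1) − h(PZ-7) = 91.81 − 94.07 = -2.26 m.
Hydraulic gradient: i = |Δh| / L = 2.26 / 1546 = 0.00146.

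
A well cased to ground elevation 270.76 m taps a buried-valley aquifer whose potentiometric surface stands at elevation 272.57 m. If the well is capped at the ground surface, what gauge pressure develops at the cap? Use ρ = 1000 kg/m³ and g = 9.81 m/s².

P ≈ 17.8 kPa

Head above the cap: Δh = 272.57 − 270.76 = 1.81 m.
P = ρgΔh = 1000 × 9.81 × 1.81 = 17756 Pa ≈ 17.8 kPa.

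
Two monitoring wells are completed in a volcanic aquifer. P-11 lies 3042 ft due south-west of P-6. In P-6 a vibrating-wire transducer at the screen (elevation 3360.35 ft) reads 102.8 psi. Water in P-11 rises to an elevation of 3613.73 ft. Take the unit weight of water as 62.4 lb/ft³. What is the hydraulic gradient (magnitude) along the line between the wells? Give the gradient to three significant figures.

i ≈ 0.00531

Pressure head at P-6: ψ = 144·P/γ = 144 × 102.8 / 62.4 = 237.23 ft.
Total head at P-6: h = z + ψ = 3360.35 + 237.23 = 3597.58 ft.
Total head at P-11: h = 3613.73 ft (water level in the piezometer is the total head).
Head difference: h(P-6) − h(P-11) = 3597.58 − 3613.73 = -16.15 ft.
Hydraulic gradient: i = |Δh| / L = 16.15 / 3042 = 0.00531.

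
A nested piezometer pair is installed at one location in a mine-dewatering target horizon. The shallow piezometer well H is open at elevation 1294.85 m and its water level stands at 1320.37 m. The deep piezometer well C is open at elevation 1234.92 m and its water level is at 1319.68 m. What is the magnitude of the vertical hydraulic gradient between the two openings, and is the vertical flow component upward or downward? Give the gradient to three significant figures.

|i_v| ≈ 0.0115; vertical flow is downward

Total head at well H: h = 1320.37 m (water level in the standpipe).
Total head at well C: h = 1319.68 m.
Δh = h(well H) − h(well C) = 1320.37 − 1319.68 = 0.69 m.
Vertical separation Δz = 1294.85 − 1234.92 = 59.93 m.
|i_v| = |Δh| / Δz = 0.69 / 59.93 = 0.0115.
Head is higher in the shallow piezometer, so vertical flow is downward (recharge condition).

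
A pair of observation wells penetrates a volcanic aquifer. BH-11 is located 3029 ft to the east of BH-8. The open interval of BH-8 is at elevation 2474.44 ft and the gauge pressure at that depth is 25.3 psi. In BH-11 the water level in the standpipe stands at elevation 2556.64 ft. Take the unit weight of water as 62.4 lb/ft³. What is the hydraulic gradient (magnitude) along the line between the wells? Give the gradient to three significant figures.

Pressure head at BH-8: ψ = 144·P/γ = 144 × 25.3 / 62.4 = 58.38 ft.
Total head at BH-8: h = z + ψ = 2474.44 + 58.38 = 2532.82 ft.
Total head at BH-11: h = 2556.64 ft (water level in the piezometer is the total head).
Head difference: h(BH-8) − h(BH-11) = 2532.82 − 2556.64 = -23.82 ft.
Hydraulic gradient: i = |Δh| / L = 23.82 / 3029 = 0.00786.

i ≈ 0.00786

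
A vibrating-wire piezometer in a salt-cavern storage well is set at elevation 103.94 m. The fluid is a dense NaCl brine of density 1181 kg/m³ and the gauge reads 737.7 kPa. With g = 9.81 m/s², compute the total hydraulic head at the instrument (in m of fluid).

ψ = P/(ρg) = 737.7×1000 / (1181 × 9.81) = 63.67 m.
h = z + ψ = 103.94 + 63.67 = 167.61 m.

h ≈ 167.61 m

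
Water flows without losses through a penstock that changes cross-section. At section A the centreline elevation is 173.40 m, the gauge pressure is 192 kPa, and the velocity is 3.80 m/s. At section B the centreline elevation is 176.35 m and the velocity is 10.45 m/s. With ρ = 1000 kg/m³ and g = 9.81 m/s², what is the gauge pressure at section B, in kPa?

P₂ ≈ 116 kPa

Pressure head at A: ψ₁ = P₁/(ρg) = 192×1000 / (1000 × 9.81) = 19.57 m.
Velocity heads: v₁²/2g = 3.80²/19.62 = 0.736 m; v₂²/2g = 10.45²/19.62 = 5.566 m.
Total head H = z₁ + ψ₁ + v₁²/2g = 173.40 + 19.57 + 0.736 = 193.71 m.
ψ₂ = H − z₂ − v₂²/2g = 193.71 − 176.35 − 5.566 = 11.79 m.
P₂ = ρgψ₂ = 1000 × 9.81 × 11.79 ≈ 116 kPa.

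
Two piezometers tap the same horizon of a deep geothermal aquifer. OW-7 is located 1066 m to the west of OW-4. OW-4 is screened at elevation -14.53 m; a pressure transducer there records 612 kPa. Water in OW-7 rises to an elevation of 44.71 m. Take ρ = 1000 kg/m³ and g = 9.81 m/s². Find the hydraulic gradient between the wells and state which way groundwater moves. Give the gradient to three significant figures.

Pressure head at OW-4: ψ = P/(ρg) = 612×1000 / (1000 × 9.81) = 62.39 m.
Total head at OW-4: h = z + ψ = -14.53 + 62.39 = 47.86 m.
Total head at OW-7: h = 44.71 m (water level in the piezometer is the total head).
Head difference: h(OW-4) − h(OW-7) = 47.86 − 44.71 = 3.15 m.
Hydraulic gradient: i = |Δh| / L = 3.15 / 1066 = 0.00295.
Flow is from higher to lower head: from OW-4 toward OW-7, i.e. toward the west.

i ≈ 0.00295; groundwater flows toward the west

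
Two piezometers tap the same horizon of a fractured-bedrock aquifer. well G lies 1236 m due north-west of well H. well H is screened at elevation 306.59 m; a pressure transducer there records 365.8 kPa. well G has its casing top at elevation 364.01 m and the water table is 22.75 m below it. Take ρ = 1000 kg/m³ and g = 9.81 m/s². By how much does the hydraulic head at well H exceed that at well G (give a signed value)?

Δh ≈ 2.62 m

Pressure head at well H: ψ = P/(ρg) = 365.8×1000 / (1000 × 9.81) = 37.29 m.
Total head at well H: h = z + ψ = 306.59 + 37.29 = 343.88 m.
Total head at well G: h = 364.01 − 22.75 = 341.26 m.
Head difference: h(well H) − h(well G) = 343.88 − 341.26 = 2.62 m.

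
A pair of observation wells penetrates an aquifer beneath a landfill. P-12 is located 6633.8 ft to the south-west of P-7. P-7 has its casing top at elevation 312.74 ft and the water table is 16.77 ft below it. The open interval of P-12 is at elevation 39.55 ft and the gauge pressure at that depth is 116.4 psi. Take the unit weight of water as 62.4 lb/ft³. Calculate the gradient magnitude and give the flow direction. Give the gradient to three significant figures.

i ≈ 0.00184; groundwater flows toward the north-east

Total head at P-7: h = 312.74 − 16.77 = 295.97 ft.
Pressure head at P-12: ψ = 144·P/γ = 144 × 116.4 / 62.4 = 268.62 ft.
Total head at P-12: h = z + ψ = 39.55 + 268.62 = 308.17 ft.
Head difference: h(P-7) − h(P-12) = 295.97 − 308.17 = -12.20 ft.
Hydraulic gradient: i = |Δh| / L = 12.20 / 6633.8 = 0.00184.
Flow is from higher to lower head: from P-12 toward P-7, i.e. toward the north-east.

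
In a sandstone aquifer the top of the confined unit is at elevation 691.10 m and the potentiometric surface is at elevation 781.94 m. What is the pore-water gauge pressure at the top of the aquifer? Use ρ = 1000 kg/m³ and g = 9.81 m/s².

P ≈ 891 kPa

Pressure head at the aquifer top: ψ = h − z = 781.94 − 691.10 = 90.84 m.
P = ρgψ = 1000 × 9.81 × 90.84 = 891140 Pa ≈ 891 kPa.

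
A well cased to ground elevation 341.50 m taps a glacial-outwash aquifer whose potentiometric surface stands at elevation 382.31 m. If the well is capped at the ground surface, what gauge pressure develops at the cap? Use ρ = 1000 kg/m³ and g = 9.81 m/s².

P ≈ 400 kPa

Head above the cap: Δh = 382.31 − 341.50 = 40.81 m.
P = ρgΔh = 1000 × 9.81 × 40.81 = 400346 Pa ≈ 400 kPa.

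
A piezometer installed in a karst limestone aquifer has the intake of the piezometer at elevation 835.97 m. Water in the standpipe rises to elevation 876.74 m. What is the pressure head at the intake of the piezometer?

ψ ≈ 40.77 m

Total head h = 876.74 m (the water-surface elevation in the piezometer).
Pressure head ψ = h − z = 876.74 − 835.97 = 40.77 m.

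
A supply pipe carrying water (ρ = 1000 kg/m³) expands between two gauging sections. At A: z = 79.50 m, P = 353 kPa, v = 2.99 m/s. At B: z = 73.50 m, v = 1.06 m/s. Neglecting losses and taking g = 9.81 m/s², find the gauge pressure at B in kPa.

Pressure head at A: ψ₁ = P₁/(ρg) = 353×1000 / (1000 × 9.81) = 35.98 m.
Velocity heads: v₁²/2g = 2.99²/19.62 = 0.456 m; v₂²/2g = 1.06²/19.62 = 0.057 m.
Total head H = z₁ + ψ₁ + v₁²/2g = 79.50 + 35.98 + 0.456 = 115.94 m.
ψ₂ = H − z₂ − v₂²/2g = 115.94 − 73.50 − 0.057 = 42.38 m.
P₂ = ρgψ₂ = 1000 × 9.81 × 42.38 ≈ 416 kPa.

P₂ ≈ 416 kPa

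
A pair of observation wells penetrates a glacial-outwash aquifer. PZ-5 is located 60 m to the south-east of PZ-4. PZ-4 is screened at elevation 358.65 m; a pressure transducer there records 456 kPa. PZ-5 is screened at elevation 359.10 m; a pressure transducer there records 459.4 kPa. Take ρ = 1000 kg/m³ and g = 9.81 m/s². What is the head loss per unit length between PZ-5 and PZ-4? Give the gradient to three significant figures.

Pressure head at PZ-4: ψ = P/(ρg) = 456×1000 / (1000 × 9.81) = 46.48 m.
Total head at PZ-4: h = z + ψ = 358.65 + 46.48 = 405.13 m.
Pressure head at PZ-5: ψ = P/(ρg) = 459.4×1000 / (1000 × 9.81) = 46.83 m.
Total head at PZ-5: h = z + ψ = 359.10 + 46.83 = 405.93 m.
Head difference: h(PZ-4) − h(PZ-5) = 405.13 − 405.93 = -0.80 m.
Hydraulic gradient: i = |Δh| / L = 0.80 / 60 = 0.0133.

i ≈ 0.0133 m/m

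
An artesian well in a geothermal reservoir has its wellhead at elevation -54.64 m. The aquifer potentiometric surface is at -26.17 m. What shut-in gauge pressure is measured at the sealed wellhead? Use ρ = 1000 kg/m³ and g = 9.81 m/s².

P ≈ 279 kPa

Head above the cap: Δh = -26.17 − (-54.64) = 28.47 m.
P = ρgΔh = 1000 × 9.81 × 28.47 = 279291 Pa ≈ 279 kPa.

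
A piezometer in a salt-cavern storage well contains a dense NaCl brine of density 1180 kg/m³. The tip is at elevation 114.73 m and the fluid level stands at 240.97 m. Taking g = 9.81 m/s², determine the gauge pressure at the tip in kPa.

Pressure head ψ = h − z = 240.97 − 114.73 = 126.24 m.
P = ρgψ = 1180 × 9.81 × 126.24 = 1461329 Pa ≈ 1460 kPa.

P ≈ 1460 kPa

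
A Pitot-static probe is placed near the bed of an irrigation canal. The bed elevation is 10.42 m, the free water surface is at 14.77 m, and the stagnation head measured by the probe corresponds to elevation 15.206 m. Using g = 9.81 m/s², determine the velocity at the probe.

v ≈ 2.92 m/s

Near the bed, under hydrostatic conditions, the piezometric head (z + ψ) equals the free-surface elevation, 14.77 m.
Velocity head = total − piezometric = 15.206 − 14.77 = 0.436 m.
v = √(2g·h_v) = √(2 × 9.81 × 0.436) = 2.92 m/s.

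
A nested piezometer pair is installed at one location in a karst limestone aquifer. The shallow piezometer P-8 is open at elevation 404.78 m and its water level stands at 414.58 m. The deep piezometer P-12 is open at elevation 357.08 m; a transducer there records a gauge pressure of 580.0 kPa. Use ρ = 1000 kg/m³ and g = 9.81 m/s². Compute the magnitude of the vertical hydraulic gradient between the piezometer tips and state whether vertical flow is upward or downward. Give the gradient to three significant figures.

|i_v| ≈ 0.0340; vertical flow is upward

Total head at P-8: h = 414.58 m (water level in the standpipe).
Pressure head at P-12: ψ = P/(ρg) = 580.0×1000 / (1000 × 9.81) = 59.12 m.
Total head at P-12: h = z + ψ = 357.08 + 59.12 = 416.20 m.
Δh = h(P-8) − h(P-12) = 414.58 − 416.20 = -1.62 m.
Vertical separation Δz = 404.78 − 357.08 = 47.70 m.
|i_v| = |Δh| / Δz = 1.62 / 47.70 = 0.0340.
Head is higher in the deep piezometer, so vertical flow is upward (discharge condition).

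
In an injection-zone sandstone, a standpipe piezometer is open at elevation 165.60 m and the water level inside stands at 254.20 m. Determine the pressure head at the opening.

ψ ≈ 88.60 m

Total head h = 254.20 m (the water-surface elevation in the piezometer).
Pressure head ψ = h − z = 254.20 − 165.60 = 88.60 m.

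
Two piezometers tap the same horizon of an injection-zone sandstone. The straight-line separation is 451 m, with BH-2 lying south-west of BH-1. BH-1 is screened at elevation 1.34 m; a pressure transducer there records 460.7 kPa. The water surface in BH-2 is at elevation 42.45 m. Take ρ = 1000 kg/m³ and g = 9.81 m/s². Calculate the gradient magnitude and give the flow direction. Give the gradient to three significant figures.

Pressure head at BH-1: ψ = P/(ρg) = 460.7×1000 / (1000 × 9.81) = 46.96 m.
Total head at BH-1: h = z + ψ = 1.34 + 46.96 = 48.30 m.
Total head at BH-2: h = 42.45 m (water level in the piezometer is the total head).
Head difference: h(BH-1) − h(BH-2) = 48.30 − 42.45 = 5.85 m.
Hydraulic gradient: i = |Δh| / L = 5.85 / 451 = 0.0130.
Flow is from higher to lower head: from BH-1 toward BH-2, i.e. toward the south-west.

i ≈ 0.0130; groundwater flows toward the south-west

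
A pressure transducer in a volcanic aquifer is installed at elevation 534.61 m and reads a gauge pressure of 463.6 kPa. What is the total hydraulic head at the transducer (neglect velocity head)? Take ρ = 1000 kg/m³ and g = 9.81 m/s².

h ≈ 581.87 m

ψ = P/(ρg) = 463.6×1000 / (1000 × 9.81) = 47.26 m.
h = z + ψ = 534.61 + 47.26 = 581.87 m.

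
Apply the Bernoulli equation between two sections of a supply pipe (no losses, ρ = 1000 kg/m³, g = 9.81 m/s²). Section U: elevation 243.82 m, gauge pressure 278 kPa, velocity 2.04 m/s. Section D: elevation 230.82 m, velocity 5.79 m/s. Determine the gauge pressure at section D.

P₂ ≈ 391 kPa

Pressure head at U: ψ₁ = P₁/(ρg) = 278×1000 / (1000 × 9.81) = 28.34 m.
Velocity heads: v₁²/2g = 2.04²/19.62 = 0.212 m; v₂²/2g = 5.79²/19.62 = 1.709 m.
Total head H = z₁ + ψ₁ + v₁²/2g = 243.82 + 28.34 + 0.212 = 272.37 m.
ψ₂ = H − z₂ − v₂²/2g = 272.37 − 230.82 − 1.709 = 39.84 m.
P₂ = ρgψ₂ = 1000 × 9.81 × 39.84 ≈ 391 kPa.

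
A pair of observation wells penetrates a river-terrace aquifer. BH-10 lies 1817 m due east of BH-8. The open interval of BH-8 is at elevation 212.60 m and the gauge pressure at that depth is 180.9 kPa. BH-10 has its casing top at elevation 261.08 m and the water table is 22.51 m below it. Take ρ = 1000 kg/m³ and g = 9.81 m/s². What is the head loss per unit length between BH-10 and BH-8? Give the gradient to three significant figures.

i ≈ 0.00414 m/m

Pressure head at BH-8: ψ = P/(ρg) = 180.9×1000 / (1000 × 9.81) = 18.44 m.
Total head at BH-8: h = z + ψ = 212.60 + 18.44 = 231.04 m.
Total head at BH-10: h = 261.08 − 22.51 = 238.57 m.
Head difference: h(BH-8) − h(BH-10) = 231.04 − 238.57 = -7.53 m.
Hydraulic gradient: i = |Δh| / L = 7.53 / 1817 = 0.00414.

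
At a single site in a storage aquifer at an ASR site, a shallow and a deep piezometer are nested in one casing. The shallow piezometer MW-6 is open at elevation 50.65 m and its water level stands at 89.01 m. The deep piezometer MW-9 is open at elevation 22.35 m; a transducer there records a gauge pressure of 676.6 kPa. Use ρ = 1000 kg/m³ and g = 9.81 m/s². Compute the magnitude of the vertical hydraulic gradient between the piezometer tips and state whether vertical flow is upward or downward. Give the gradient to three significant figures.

Total head at MW-6: h = 89.01 m (water level in the standpipe).
Pressure head at MW-9: ψ = P/(ρg) = 676.6×1000 / (1000 × 9.81) = 68.97 m.
Total head at MW-9: h = z + ψ = 22.35 + 68.97 = 91.32 m.
Δh = h(MW-6) − h(MW-9) = 89.01 − 91.32 = -2.31 m.
Vertical separation Δz = 50.65 − 22.35 = 28.30 m.
|i_v| = |Δh| / Δz = 2.31 / 28.30 = 0.0816.
Head is higher in the deep piezometer, so vertical flow is upward (discharge condition).

|i_v| ≈ 0.0816; vertical flow is upward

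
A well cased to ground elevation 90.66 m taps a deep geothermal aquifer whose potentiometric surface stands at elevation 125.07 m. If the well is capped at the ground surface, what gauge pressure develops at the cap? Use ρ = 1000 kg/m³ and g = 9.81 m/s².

P ≈ 338 kPa

Head above the cap: Δh = 125.07 − 90.66 = 34.41 m.
P = ρgΔh = 1000 × 9.81 × 34.41 = 337562 Pa ≈ 338 kPa.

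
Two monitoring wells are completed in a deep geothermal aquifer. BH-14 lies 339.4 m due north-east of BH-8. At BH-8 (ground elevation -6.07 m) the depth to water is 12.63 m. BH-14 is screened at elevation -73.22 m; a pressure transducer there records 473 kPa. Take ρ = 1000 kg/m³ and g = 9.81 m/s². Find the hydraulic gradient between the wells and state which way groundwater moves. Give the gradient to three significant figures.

i ≈ 0.0186; groundwater flows toward the north-east

Total head at BH-8: h = -6.07 − 12.63 = -18.70 m.
Pressure head at BH-14: ψ = P/(ρg) = 473×1000 / (1000 × 9.81) = 48.22 m.
Total head at BH-14: h = z + ψ = -73.22 + 48.22 = -25.00 m.
Head difference: h(BH-8) − h(BH-14) = -18.70 − (-25.00) = 6.30 m.
Hydraulic gradient: i = |Δh| / L = 6.30 / 339.4 = 0.0186.
Flow is from higher to lower head: from BH-8 toward BH-14, i.e. toward the north-east.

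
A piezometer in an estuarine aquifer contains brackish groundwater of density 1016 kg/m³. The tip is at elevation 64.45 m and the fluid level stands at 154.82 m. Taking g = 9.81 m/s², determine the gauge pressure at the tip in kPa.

Pressure head ψ = h − z = 154.82 − 64.45 = 90.37 m.
P = ρgψ = 1016 × 9.81 × 90.37 = 900714 Pa ≈ 901 kPa.

P ≈ 901 kPa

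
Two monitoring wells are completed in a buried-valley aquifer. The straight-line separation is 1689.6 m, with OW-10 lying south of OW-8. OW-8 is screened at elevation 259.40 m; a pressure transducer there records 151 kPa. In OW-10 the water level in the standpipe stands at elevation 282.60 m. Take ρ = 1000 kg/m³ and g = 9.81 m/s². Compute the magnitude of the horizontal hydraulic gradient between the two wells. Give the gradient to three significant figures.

Pressure head at OW-8: ψ = P/(ρg) = 151×1000 / (1000 × 9.81) = 15.39 m.
Total head at OW-8: h = z + ψ = 259.40 + 15.39 = 274.79 m.
Total head at OW-10: h = 282.60 m (water level in the piezometer is the total head).
Head difference: h(OW-8) − h(OW-10) = 274.79 − 282.60 = -7.81 m.
Hydraulic gradient: i = |Δh| / L = 7.81 / 1689.6 = 0.00462.

i ≈ 0.00462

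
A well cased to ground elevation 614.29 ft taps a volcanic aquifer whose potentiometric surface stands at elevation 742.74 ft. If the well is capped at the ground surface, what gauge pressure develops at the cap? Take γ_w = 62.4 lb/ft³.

Head above the cap: Δh = 742.74 − 614.29 = 128.45 ft.
P = γΔh/144 = 62.4 × 128.45 / 144 = 55.7 psi.

P ≈ 55.7 psi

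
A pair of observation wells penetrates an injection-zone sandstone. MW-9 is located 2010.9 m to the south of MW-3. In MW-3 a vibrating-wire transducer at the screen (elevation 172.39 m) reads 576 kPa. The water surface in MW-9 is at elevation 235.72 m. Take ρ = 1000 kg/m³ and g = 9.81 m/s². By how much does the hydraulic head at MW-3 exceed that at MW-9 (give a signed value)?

Δh ≈ -4.61 m

Pressure head at MW-3: ψ = P/(ρg) = 576×1000 / (1000 × 9.81) = 58.72 m.
Total head at MW-3: h = z + ψ = 172.39 + 58.72 = 231.11 m.
Total head at MW-9: h = 235.72 m (water level in the piezometer is the total head).
Head difference: h(MW-3) − h(MW-9) = 231.11 − 235.72 = -4.61 m.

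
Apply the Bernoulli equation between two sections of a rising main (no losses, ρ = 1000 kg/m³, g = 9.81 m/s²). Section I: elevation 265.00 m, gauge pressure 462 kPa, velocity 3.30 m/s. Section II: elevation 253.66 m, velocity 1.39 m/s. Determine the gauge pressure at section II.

Pressure head at I: ψ₁ = P₁/(ρg) = 462×1000 / (1000 × 9.81) = 47.09 m.
Velocity heads: v₁²/2g = 3.30²/19.62 = 0.555 m; v₂²/2g = 1.39²/19.62 = 0.098 m.
Total head H = z₁ + ψ₁ + v₁²/2g = 265.00 + 47.09 + 0.555 = 312.65 m.
ψ₂ = H − z₂ − v₂²/2g = 312.65 − 253.66 − 0.098 = 58.89 m.
P₂ = ρgψ₂ = 1000 × 9.81 × 58.89 ≈ 578 kPa.

P₂ ≈ 578 kPa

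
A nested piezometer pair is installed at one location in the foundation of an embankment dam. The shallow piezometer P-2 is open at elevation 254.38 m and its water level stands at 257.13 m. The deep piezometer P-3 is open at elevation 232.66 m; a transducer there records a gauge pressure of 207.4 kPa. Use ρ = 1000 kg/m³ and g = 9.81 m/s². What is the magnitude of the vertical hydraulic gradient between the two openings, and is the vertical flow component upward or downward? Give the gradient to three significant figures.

Total head at P-2: h = 257.13 m (water level in the standpipe).
Pressure head at P-3: ψ = P/(ρg) = 207.4×1000 / (1000 × 9.81) = 21.14 m.
Total head at P-3: h = z + ψ = 232.66 + 21.14 = 253.80 m.
Δh = h(P-2) − h(P-3) = 257.13 − 253.80 = 3.33 m.
Vertical separation Δz = 254.38 − 232.66 = 21.72 m.
|i_v| = |Δh| / Δz = 3.33 / 21.72 = 0.153.
Head is higher in the shallow piezometer, so vertical flow is downward (recharge condition).

|i_v| ≈ 0.153; vertical flow is downward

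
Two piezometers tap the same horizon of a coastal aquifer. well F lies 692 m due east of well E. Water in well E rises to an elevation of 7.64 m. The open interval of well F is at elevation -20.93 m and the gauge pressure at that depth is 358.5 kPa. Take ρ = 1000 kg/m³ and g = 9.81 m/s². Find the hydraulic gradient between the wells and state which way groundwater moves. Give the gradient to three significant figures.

Total head at well E: h = 7.64 m (water level in the piezometer is the total head).
Pressure head at well F: ψ = P/(ρg) = 358.5×1000 / (1000 × 9.81) = 36.54 m.
Total head at well F: h = z + ψ = -20.93 + 36.54 = 15.61 m.
Head difference: h(well E) − h(well F) = 7.64 − 15.61 = -7.97 m.
Hydraulic gradient: i = |Δh| / L = 7.97 / 692 = 0.0115.
Flow is from higher to lower head: from well F toward well E, i.e. toward the west.

i ≈ 0.0115; groundwater flows toward the west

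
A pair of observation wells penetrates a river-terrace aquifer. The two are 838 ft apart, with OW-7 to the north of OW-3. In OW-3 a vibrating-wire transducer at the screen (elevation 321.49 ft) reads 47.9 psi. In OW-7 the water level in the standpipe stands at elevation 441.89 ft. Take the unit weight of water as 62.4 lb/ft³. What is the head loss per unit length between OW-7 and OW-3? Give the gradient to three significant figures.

i ≈ 0.0118 ft/ft

Pressure head at OW-3: ψ = 144·P/γ = 144 × 47.9 / 62.4 = 110.54 ft.
Total head at OW-3: h = z + ψ = 321.49 + 110.54 = 432.03 ft.
Total head at OW-7: h = 441.89 ft (water level in the piezometer is the total head).
Head difference: h(OW-3) − h(OW-7) = 432.03 − 441.89 = -9.86 ft.
Hydraulic gradient: i = |Δh| / L = 9.86 / 838 = 0.0118.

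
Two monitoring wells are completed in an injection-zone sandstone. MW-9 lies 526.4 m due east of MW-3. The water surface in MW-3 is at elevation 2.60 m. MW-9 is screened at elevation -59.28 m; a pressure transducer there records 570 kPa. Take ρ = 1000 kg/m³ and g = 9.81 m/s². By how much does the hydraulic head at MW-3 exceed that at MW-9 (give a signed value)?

Total head at MW-3: h = 2.60 m (water level in the piezometer is the total head).
Pressure head at MW-9: ψ = P/(ρg) = 570×1000 / (1000 × 9.81) = 58.10 m.
Total head at MW-9: h = z + ψ = -59.28 + 58.10 = -1.18 m.
Head difference: h(MW-3) − h(MW-9) = 2.60 − (-1.18) = 3.78 m.

Δh ≈ 3.78 m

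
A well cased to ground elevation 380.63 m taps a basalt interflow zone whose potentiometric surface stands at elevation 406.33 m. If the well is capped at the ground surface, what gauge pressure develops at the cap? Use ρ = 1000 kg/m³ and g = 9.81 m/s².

P ≈ 252 kPa

Head above the cap: Δh = 406.33 − 380.63 = 25.70 m.
P = ρgΔh = 1000 × 9.81 × 25.70 = 252117 Pa ≈ 252 kPa.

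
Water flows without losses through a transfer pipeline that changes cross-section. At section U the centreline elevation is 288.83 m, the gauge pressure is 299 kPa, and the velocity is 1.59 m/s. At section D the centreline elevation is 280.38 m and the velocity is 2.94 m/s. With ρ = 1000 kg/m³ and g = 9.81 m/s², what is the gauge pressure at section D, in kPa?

P₂ ≈ 379 kPa

Pressure head at U: ψ₁ = P₁/(ρg) = 299×1000 / (1000 × 9.81) = 30.48 m.
Velocity heads: v₁²/2g = 1.59²/19.62 = 0.129 m; v₂²/2g = 2.94²/19.62 = 0.441 m.
Total head H = z₁ + ψ₁ + v₁²/2g = 288.83 + 30.48 + 0.129 = 319.44 m.
ψ₂ = H − z₂ − v₂²/2g = 319.44 − 280.38 − 0.441 = 38.62 m.
P₂ = ρgψ₂ = 1000 × 9.81 × 38.62 ≈ 379 kPa.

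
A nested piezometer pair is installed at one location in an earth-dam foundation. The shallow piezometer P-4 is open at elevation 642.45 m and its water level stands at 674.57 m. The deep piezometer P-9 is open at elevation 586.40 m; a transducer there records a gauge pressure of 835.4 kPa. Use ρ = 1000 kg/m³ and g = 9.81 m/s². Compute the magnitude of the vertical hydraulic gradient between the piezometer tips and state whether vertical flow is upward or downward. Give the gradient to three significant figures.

|i_v| ≈ 0.0537; vertical flow is downward

Total head at P-4: h = 674.57 m (water level in the standpipe).
Pressure head at P-9: ψ = P/(ρg) = 835.4×1000 / (1000 × 9.81) = 85.16 m.
Total head at P-9: h = z + ψ = 586.40 + 85.16 = 671.56 m.
Δh = h(P-4) − h(P-9) = 674.57 − 671.56 = 3.01 m.
Vertical separation Δz = 642.45 − 586.40 = 56.05 m.
|i_v| = |Δh| / Δz = 3.01 / 56.05 = 0.0537.
Head is higher in the shallow piezometer, so vertical flow is downward (recharge condition).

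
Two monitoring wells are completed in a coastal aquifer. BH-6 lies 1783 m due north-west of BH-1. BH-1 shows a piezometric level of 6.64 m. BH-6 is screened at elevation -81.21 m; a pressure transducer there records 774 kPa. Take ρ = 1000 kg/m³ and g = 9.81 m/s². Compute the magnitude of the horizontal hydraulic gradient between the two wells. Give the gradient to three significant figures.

i ≈ 0.00502

Total head at BH-1: h = 6.64 m (water level in the piezometer is the total head).
Pressure head at BH-6: ψ = P/(ρg) = 774×1000 / (1000 × 9.81) = 78.90 m.
Total head at BH-6: h = z + ψ = -81.21 + 78.90 = -2.31 m.
Head difference: h(BH-1) − h(BH-6) = 6.64 − (-2.31) = 8.95 m.
Hydraulic gradient: i = |Δh| / L = 8.95 / 1783 = 0.00502.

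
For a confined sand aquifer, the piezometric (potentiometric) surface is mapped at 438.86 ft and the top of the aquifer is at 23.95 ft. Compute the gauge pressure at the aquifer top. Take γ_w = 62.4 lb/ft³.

Pressure head at the aquifer top: ψ = h − z = 438.86 − 23.95 = 414.91 ft.
P = γψ/144 = 62.4 × 414.91 / 144 = 180 psi.

P ≈ 180 psi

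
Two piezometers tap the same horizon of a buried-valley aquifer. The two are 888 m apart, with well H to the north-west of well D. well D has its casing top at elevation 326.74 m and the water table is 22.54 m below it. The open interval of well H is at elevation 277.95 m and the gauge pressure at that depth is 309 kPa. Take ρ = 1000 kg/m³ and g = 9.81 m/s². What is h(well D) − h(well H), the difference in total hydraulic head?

Δh ≈ -5.25 m

Total head at well D: h = 326.74 − 22.54 = 304.20 m.
Pressure head at well H: ψ = P/(ρg) = 309×1000 / (1000 × 9.81) = 31.50 m.
Total head at well H: h = z + ψ = 277.95 + 31.50 = 309.45 m.
Head difference: h(well D) − h(well H) = 304.20 − 309.45 = -5.25 m.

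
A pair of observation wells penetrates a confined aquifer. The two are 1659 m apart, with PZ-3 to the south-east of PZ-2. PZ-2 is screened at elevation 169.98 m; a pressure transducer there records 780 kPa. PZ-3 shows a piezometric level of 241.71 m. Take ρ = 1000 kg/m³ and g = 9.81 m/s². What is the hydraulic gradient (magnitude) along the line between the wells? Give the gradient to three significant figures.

Pressure head at PZ-2: ψ = P/(ρg) = 780×1000 / (1000 × 9.81) = 79.51 m.
Total head at PZ-2: h = z + ψ = 169.98 + 79.51 = 249.49 m.
Total head at PZ-3: h = 241.71 m (water level in the piezometer is the total head).
Head difference: h(PZ-2) − h(PZ-3) = 249.49 − 241.71 = 7.78 m.
Hydraulic gradient: i = |Δh| / L = 7.78 / 1659 = 0.00469.

i ≈ 0.00469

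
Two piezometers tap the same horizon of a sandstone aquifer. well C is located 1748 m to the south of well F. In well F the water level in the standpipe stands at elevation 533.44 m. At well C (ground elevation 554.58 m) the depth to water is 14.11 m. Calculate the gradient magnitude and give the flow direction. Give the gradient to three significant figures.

Total head at well F: h = 533.44 m (water level in the piezometer is the total head).
Total head at well C: h = 554.58 − 14.11 = 540.47 m.
Head difference: h(well F) − h(well C) = 533.44 − 540.47 = -7.03 m.
Hydraulic gradient: i = |Δh| / L = 7.03 / 1748 = 0.00402.
Flow is from higher to lower head: from well C toward well F, i.e. toward the north.

i ≈ 0.00402; groundwater flows toward the north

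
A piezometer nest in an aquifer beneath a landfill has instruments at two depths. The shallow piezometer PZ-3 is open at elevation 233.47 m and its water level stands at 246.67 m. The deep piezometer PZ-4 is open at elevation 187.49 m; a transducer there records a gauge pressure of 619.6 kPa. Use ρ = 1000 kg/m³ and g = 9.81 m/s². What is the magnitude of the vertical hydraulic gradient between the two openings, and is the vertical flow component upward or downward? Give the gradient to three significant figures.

Total head at PZ-3: h = 246.67 m (water level in the standpipe).
Pressure head at PZ-4: ψ = P/(ρg) = 619.6×1000 / (1000 × 9.81) = 63.16 m.
Total head at PZ-4: h = z + ψ = 187.49 + 63.16 = 250.65 m.
Δh = h(PZ-3) − h(PZ-4) = 246.67 − 250.65 = -3.98 m.
Vertical separation Δz = 233.47 − 187.49 = 45.98 m.
|i_v| = |Δh| / Δz = 3.98 / 45.98 = 0.0866.
Head is higher in the deep piezometer, so vertical flow is upward (discharge condition).

|i_v| ≈ 0.0866; vertical flow is upward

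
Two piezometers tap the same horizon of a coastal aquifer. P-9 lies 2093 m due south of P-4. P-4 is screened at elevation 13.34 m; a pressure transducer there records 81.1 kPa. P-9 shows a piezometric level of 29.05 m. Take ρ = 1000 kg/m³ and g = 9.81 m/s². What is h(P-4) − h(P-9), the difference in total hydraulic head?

Pressure head at P-4: ψ = P/(ρg) = 81.1×1000 / (1000 × 9.81) = 8.27 m.
Total head at P-4: h = z + ψ = 13.34 + 8.27 = 21.61 m.
Total head at P-9: h = 29.05 m (water level in the piezometer is the total head).
Head difference: h(P-4) − h(P-9) = 21.61 − 29.05 = -7.44 m.

Δh ≈ -7.44 m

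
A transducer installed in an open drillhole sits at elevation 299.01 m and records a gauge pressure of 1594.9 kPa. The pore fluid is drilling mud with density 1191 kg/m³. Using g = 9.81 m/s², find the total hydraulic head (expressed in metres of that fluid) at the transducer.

ψ = P/(ρg) = 1594.9×1000 / (1191 × 9.81) = 136.51 m.
h = z + ψ = 299.01 + 136.51 = 435.52 m.

h ≈ 435.52 m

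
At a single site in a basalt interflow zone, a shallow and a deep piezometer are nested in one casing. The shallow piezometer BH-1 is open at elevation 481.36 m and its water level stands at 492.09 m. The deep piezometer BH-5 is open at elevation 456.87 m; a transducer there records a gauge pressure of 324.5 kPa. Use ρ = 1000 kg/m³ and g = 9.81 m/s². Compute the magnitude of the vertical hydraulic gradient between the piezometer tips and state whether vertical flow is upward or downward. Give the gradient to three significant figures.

Total head at BH-1: h = 492.09 m (water level in the standpipe).
Pressure head at BH-5: ψ = P/(ρg) = 324.5×1000 / (1000 × 9.81) = 33.08 m.
Total head at BH-5: h = z + ψ = 456.87 + 33.08 = 489.95 m.
Δh = h(BH-1) − h(BH-5) = 492.09 − 489.95 = 2.14 m.
Vertical separation Δz = 481.36 − 456.87 = 24.49 m.
|i_v| = |Δh| / Δz = 2.14 / 24.49 = 0.0874.
Head is higher in the shallow piezometer, so vertical flow is downward (recharge condition).

|i_v| ≈ 0.0874; vertical flow is downward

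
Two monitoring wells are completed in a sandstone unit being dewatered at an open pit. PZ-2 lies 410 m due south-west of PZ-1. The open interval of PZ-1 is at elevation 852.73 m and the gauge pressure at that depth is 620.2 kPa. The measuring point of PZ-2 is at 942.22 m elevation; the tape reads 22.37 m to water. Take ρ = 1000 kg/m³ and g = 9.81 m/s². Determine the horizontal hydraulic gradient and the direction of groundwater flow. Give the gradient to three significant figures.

Pressure head at PZ-1: ψ = P/(ρg) = 620.2×1000 / (1000 × 9.81) = 63.22 m.
Total head at PZ-1: h = z + ψ = 852.73 + 63.22 = 915.95 m.
Total head at PZ-2: h = 942.22 − 22.37 = 919.85 m.
Head difference: h(PZ-1) − h(PZ-2) = 915.95 − 919.85 = -3.90 m.
Hydraulic gradient: i = |Δh| / L = 3.90 / 410 = 0.00951.
Flow is from higher to lower head: from PZ-2 toward PZ-1, i.e. toward the north-east.

i ≈ 0.00951; groundwater flows toward the north-east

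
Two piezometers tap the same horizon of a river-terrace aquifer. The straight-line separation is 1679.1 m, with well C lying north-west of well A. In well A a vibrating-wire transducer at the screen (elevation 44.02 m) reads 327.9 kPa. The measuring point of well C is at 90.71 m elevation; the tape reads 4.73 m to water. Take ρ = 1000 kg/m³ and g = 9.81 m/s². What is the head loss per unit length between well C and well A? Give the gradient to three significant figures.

Pressure head at well A: ψ = P/(ρg) = 327.9×1000 / (1000 × 9.81) = 33.43 m.
Total head at well A: h = z + ψ = 44.02 + 33.43 = 77.45 m.
Total head at well C: h = 90.71 − 4.73 = 85.98 m.
Head difference: h(well A) − h(well C) = 77.45 − 85.98 = -8.53 m.
Hydraulic gradient: i = |Δh| / L = 8.53 / 1679.1 = 0.00508.

i ≈ 0.00508 m/m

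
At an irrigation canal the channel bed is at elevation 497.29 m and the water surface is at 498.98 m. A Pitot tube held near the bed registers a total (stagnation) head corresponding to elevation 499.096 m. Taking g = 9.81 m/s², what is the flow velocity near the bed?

Near the bed, under hydrostatic conditions, the piezometric head (z + ψ) equals the free-surface elevation, 498.98 m.
Velocity head = total − piezometric = 499.096 − 498.98 = 0.116 m.
v = √(2g·h_v) = √(2 × 9.81 × 0.116) = 1.51 m/s.

v ≈ 1.51 m/s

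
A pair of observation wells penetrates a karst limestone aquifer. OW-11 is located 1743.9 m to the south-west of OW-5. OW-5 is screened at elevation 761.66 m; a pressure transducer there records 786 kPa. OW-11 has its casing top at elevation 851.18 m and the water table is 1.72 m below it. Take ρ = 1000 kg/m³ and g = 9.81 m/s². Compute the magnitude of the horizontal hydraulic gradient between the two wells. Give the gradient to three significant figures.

Pressure head at OW-5: ψ = P/(ρg) = 786×1000 / (1000 × 9.81) = 80.12 m.
Total head at OW-5: h = z + ψ = 761.66 + 80.12 = 841.78 m.
Total head at OW-11: h = 851.18 − 1.72 = 849.46 m.
Head difference: h(OW-5) − h(OW-11) = 841.78 − 849.46 = -7.68 m.
Hydraulic gradient: i = |Δh| / L = 7.68 / 1743.9 = 0.00440.

i ≈ 0.00440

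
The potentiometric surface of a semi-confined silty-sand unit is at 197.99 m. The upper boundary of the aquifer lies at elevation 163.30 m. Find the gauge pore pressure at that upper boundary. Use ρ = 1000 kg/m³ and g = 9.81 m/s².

P ≈ 340 kPa

Pressure head at the aquifer top: ψ = h − z = 197.99 − 163.30 = 34.69 m.
P = ρgψ = 1000 × 9.81 × 34.69 = 340309 Pa ≈ 340 kPa.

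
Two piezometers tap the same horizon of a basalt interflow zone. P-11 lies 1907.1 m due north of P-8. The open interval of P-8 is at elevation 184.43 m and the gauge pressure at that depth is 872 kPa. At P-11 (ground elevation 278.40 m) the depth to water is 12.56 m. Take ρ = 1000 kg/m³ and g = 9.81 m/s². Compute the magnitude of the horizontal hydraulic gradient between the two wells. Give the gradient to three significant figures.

Pressure head at P-8: ψ = P/(ρg) = 872×1000 / (1000 × 9.81) = 88.89 m.
Total head at P-8: h = z + ψ = 184.43 + 88.89 = 273.32 m.
Total head at P-11: h = 278.40 − 12.56 = 265.84 m.
Head difference: h(P-8) − h(P-11) = 273.32 − 265.84 = 7.48 m.
Hydraulic gradient: i = |Δh| / L = 7.48 / 1907.1 = 0.00392.

i ≈ 0.00392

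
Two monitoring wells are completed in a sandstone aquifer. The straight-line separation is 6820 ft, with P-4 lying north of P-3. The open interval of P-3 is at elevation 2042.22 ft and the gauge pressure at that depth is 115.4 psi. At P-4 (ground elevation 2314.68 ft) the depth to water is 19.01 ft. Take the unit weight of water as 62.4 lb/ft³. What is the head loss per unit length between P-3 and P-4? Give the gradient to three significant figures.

Pressure head at P-3: ψ = 144·P/γ = 144 × 115.4 / 62.4 = 266.31 ft.
Total head at P-3: h = z + ψ = 2042.22 + 266.31 = 2308.53 ft.
Total head at P-4: h = 2314.68 − 19.01 = 2295.67 ft.
Head difference: h(P-3) − h(P-4) = 2308.53 − 2295.67 = 12.86 ft.
Hydraulic gradient: i = |Δh| / L = 12.86 / 6820 = 0.00189.

i ≈ 0.00189 ft/ft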